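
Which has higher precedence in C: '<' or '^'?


'<' is relational (level 7); '^' is bitwise XOR (level 4)
Higher level binds tighter
'<' has higher precedence than '^'


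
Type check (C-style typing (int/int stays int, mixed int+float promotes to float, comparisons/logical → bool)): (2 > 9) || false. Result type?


Operand types: bool || bool
Rule: logical operators take bool operands and yield bool
Result type: bool


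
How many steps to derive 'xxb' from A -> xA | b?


Derivation: A => xA => xxA => xxb
Steps: 3


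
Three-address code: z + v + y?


Break into single-operator statements:
t1 = z + v
t2 = t1 + y


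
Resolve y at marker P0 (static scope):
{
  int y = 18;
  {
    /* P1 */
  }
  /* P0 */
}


y declared in the same block as P0
y = 18


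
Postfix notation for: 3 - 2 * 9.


* has higher precedence, evaluate 2*9 first
Postfix: 3 2 9 * -


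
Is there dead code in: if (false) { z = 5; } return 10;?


condition is constant false, so the whole block is unreachable
Dead: 'if (false) { z = 5; }'


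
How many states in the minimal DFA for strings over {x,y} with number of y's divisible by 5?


Track (count of y) mod 5: states 0..4, accept at 0
Minimal DFA: 5 states


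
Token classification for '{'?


Pattern: delimiter/punctuation
Type: PUNCTUATION


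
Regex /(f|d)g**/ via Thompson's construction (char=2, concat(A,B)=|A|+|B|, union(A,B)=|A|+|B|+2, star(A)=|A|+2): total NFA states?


Syntax tree has 3 char leaf(s), 1 union(s), 2 star(s)
chars contribute 3×2 = 6; each union adds +2; each star adds +2
Total: 6 + 2 + 4 = 12 states


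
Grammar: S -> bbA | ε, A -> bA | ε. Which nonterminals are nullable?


A nonterminal is nullable iff some alternative derives ε (directly, or every symbol in it is nullable)
Nullable: {A, S}


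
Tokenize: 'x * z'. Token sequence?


Scan left to right, longest-match per lexeme
Tokens: ID(x), OP(*), ID(z)


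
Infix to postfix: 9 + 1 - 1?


Left to right (same or higher precedence on left)
Postfix: 9 1 + 1 -


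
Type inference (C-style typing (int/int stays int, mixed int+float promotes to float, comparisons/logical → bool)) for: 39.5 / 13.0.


Operand types: float / float
Rule: mixed int/float promotes to float; int/int stays int
Result type: float


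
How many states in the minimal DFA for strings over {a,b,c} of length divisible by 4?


Track length mod 4: states 0..3, accept at 0
Minimal DFA: 4 states


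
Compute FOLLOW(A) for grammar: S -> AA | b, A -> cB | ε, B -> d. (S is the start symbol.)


$ ∈ FOLLOW(S). For each A -> αBβ: add FIRST(β)\{ε} to FOLLOW(B); if β nullable, add FOLLOW(A).
FOLLOW(A) = {$, c}


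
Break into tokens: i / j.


Scan left to right, longest-match per lexeme
Tokens: ID(i), OP(/), ID(j)


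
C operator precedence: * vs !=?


'*' is multiplicative (level 10); '!=' is equality (level 6)
Higher level binds tighter
'*' has higher precedence than '!='


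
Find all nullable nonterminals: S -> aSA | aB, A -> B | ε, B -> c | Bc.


A nonterminal is nullable iff some alternative derives ε (directly, or every symbol in it is nullable)
Nullable: {A}


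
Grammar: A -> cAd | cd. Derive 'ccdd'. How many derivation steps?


Derivation: A => cAd => ccdd
Steps: 2


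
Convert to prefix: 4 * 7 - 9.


left-to-right (same/higher precedence on left): tree is (- (* 4 7) 9)
Prefix: - * 4 7 9


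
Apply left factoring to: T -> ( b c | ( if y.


Common prefix: '('
Factored: T -> ( T', T' -> b c | if y


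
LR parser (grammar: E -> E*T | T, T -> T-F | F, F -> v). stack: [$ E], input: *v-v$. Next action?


shift '*' to continue E -> E*T
Action: shift


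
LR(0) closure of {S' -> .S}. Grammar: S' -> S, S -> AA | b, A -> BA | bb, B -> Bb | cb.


Start: S' -> .S
For each item with dot before a nonterminal B, add B -> .γ for every B-production
Closure: [S' -> .S, S -> .AA, S -> .b, A -> .BA, A -> .bb, B -> .Bb, B -> .cb]


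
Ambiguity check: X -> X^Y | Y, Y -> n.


precedence layered via separate nonterminal Y: deterministic
Unambiguous


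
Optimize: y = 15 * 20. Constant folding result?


15 * 20 = 300 at compile time
Optimized: y = 300


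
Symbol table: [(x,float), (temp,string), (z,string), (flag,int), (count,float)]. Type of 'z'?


Lookup 'z' → type string


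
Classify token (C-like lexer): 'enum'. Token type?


Pattern: reserved word
Type: KEYWORD


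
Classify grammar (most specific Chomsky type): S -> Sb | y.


Left-linear: every RHS is a terminal or one nonterminal followed by a terminal
Classification: Type 3 (Regular)


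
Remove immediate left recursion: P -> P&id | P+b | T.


Left-recursive alternatives: P&id, P+b; non-recursive: T
Introduce P': P -> TP', P' -> &idP' | +bP' | ε


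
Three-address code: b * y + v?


Break into single-operator statements:
t1 = b * y
t2 = t1 + v


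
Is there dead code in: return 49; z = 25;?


statement follows a return and is unreachable
Dead: 'z = 25'


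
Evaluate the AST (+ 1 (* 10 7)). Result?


Evaluate inner: (* 10 7) = 70
Evaluate root: (+ 1 70) = 71
Result: 71


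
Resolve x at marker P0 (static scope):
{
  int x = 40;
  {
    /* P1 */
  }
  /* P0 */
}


x declared in the same block as P0
x = 40


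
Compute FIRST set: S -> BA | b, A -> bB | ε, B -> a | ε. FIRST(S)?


Per alternative of S: FIRST(BA) = {a, b, ε}; FIRST(b) = {b}
FIRST(S) = {a, b, ε}


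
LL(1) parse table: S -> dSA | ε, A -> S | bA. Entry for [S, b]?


For [S, b]: ε is nullable and 'b' ∈ FOLLOW(S)
Entry: S -> ε


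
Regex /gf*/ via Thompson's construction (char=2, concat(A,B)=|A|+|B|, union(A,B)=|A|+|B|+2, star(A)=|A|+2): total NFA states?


Syntax tree has 2 char leaf(s), 0 union(s), 1 star(s)
chars contribute 2×2 = 4; each union adds +2; each star adds +2
Total: 4 + 0 + 2 = 6 states


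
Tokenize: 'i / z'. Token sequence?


Scan left to right, longest-match per lexeme
Tokens: ID(i), OP(/), ID(z)


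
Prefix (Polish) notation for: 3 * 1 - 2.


left-to-right (same/higher precedence on left): tree is (- (* 3 1) 2)
Prefix: - * 3 1 2


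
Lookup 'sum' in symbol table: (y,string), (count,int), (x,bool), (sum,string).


Lookup 'sum' → type string


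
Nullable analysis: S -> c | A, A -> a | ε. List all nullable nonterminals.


A nonterminal is nullable iff some alternative derives ε (directly, or every symbol in it is nullable)
Nullable: {A, S}


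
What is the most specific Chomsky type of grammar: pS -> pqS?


LHS has context (more than one symbol) and |LHS| ≤ |RHS|
Classification: Type 1 (Context-Sensitive)


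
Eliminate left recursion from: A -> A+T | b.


Left-recursive alternatives: A+T; non-recursive: b
Introduce A': A -> bA', A' -> +TA' | ε


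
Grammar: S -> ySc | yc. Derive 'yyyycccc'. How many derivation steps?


Derivation: S => ySc => yyScc => yyySccc => yyyycccc
Steps: 4


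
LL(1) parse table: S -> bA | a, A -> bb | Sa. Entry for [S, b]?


For [S, b]: 'b' ∈ FIRST(bA)
Entry: S -> bA


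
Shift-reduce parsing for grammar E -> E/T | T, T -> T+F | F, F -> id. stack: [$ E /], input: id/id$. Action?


no handle ('E/' is not any RHS); shift 'id'
Action: shift


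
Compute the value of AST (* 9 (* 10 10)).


Evaluate inner: (* 10 10) = 100
Evaluate root: (* 9 100) = 900
Result: 900


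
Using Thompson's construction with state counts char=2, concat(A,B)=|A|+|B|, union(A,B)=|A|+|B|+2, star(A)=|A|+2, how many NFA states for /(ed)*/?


Syntax tree has 2 char leaf(s), 0 union(s), 1 star(s)
chars contribute 2×2 = 4; each union adds +2; each star adds +2
Total: 4 + 0 + 2 = 6 states


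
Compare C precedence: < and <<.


'<<' is shift (level 8); '<' is relational (level 7)
Higher level binds tighter
'<<' has higher precedence than '<'


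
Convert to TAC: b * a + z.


Break into single-operator statements:
t1 = b * a
t2 = t1 + z


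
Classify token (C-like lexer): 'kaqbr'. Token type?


Pattern: letter/underscore followed by alphanumerics, not a keyword
Type: IDENTIFIER


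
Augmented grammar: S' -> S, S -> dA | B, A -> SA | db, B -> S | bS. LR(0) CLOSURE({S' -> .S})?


Start: S' -> .S
For each item with dot before a nonterminal B, add B -> .γ for every B-production
Closure: [S' -> .S, S -> .dA, S -> .B, B -> .S, B -> .bS]


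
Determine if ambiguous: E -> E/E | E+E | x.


'x/x+x' has two parse trees (no precedence encoded between / and +)
Ambiguous


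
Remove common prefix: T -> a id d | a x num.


Common prefix: 'a'
Factored: T -> a T', T' -> id d | x num


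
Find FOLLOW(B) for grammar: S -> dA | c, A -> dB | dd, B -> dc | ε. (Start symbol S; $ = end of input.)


$ ∈ FOLLOW(S). For each A -> αBβ: add FIRST(β)\{ε} to FOLLOW(B); if β nullable, add FOLLOW(A).
FOLLOW(B) = {$}


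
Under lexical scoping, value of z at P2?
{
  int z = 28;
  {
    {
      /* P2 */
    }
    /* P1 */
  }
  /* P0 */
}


P2's block does not declare z; resolves to the enclosing declaration at depth 0
z = 28


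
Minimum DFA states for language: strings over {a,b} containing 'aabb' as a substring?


KMP-style automaton: 4 progress states + 1 absorbing accept = 5
Minimal DFA: 5 states


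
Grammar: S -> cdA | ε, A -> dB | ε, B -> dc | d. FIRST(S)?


Per alternative of S: FIRST(cdA) = {c}; FIRST(ε) = {ε}
FIRST(S) = {c, ε}


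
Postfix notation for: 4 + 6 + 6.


Left to right (same or higher precedence on left)
Postfix: 4 6 + 6 +


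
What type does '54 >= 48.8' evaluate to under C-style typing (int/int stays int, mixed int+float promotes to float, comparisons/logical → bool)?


Operand types: int >= float
Rule: comparison yields bool
Result type: bool


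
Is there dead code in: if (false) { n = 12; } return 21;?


condition is constant false, so the whole block is unreachable
Dead: 'if (false) { n = 12; }'


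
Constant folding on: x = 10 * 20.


10 * 20 = 200 at compile time
Optimized: x = 200


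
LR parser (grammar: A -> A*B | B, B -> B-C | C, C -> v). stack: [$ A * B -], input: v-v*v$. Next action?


no handle; shift 'v'
Action: shift


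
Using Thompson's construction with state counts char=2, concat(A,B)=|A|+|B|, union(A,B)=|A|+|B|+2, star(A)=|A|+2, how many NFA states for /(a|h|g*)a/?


Syntax tree has 4 char leaf(s), 2 union(s), 1 star(s)
chars contribute 4×2 = 8; each union adds +2; each star adds +2
Total: 8 + 4 + 2 = 14 states


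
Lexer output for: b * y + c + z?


Scan left to right, longest-match per lexeme
Tokens: ID(b), OP(*), ID(y), OP(+), ID(c), OP(+), ID(z)


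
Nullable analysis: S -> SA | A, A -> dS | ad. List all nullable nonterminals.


A nonterminal is nullable iff some alternative derives ε (directly, or every symbol in it is nullable)
Nullable: {}


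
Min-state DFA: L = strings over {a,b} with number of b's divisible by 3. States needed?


Track (count of b) mod 3: states 0..2, accept at 0
Minimal DFA: 3 states


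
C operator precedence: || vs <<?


'<<' is shift (level 8); '||' is logical OR (level 1)
Higher level binds tighter
'<<' has higher precedence than '||'


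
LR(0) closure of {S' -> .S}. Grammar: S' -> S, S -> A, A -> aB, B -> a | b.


Start: S' -> .S
For each item with dot before a nonterminal B, add B -> .γ for every B-production
Closure: [S' -> .S, S -> .A, A -> .aB]


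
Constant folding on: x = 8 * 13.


8 * 13 = 104 at compile time
Optimized: x = 104


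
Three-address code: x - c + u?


Break into single-operator statements:
t1 = x - c
t2 = t1 + u


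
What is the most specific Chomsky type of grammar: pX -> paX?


LHS has context (more than one symbol) and |LHS| ≤ |RHS|
Classification: Type 1 (Context-Sensitive)


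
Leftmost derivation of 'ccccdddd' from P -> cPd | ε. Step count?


Derivation: P => cPd => ccPdd => cccPddd => ccccPdddd => ccccdddd
Steps: 5


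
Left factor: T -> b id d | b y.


Common prefix: 'b'
Factored: T -> b T', T' -> id d | y


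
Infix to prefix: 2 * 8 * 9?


left-to-right (same/higher precedence on left): tree is (* (* 2 8) 9)
Prefix: * * 2 8 9


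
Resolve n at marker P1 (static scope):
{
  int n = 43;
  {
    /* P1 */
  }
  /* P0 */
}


P1's block does not declare n; resolves to the enclosing declaration at depth 0
n = 43


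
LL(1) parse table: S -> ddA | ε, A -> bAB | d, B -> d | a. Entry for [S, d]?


For [S, d]: 'd' ∈ FIRST(ddA)
Entry: S -> ddA


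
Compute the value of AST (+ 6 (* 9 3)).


Evaluate inner: (* 9 3) = 27
Evaluate root: (+ 6 27) = 33
Result: 33


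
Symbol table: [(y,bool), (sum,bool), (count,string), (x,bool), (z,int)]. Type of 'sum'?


Lookup 'sum' → type bool


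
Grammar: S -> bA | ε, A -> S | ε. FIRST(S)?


Per alternative of S: FIRST(bA) = {b}; FIRST(ε) = {ε}
FIRST(S) = {b, ε}


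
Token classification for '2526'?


Pattern: digits only
Type: INTEGER_LITERAL


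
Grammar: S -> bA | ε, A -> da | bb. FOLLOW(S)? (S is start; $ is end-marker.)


$ ∈ FOLLOW(S). For each A -> αBβ: add FIRST(β)\{ε} to FOLLOW(B); if β nullable, add FOLLOW(A).
FOLLOW(S) = {$}


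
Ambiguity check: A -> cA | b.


right-linear, alternatives start with distinct terminals 'c' vs 'b': unique leftmost derivation
Unambiguous


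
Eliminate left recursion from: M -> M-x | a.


Left-recursive alternatives: M-x; non-recursive: a
Introduce M': M -> aM', M' -> -xM' | ε


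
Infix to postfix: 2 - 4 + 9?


Left to right (same or higher precedence on left)
Postfix: 2 4 - 9 +


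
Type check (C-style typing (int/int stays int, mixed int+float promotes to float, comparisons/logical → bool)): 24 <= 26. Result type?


Operand types: int <= int
Rule: comparison yields bool
Result type: bool


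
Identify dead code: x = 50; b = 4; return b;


x is assigned but never read
Dead: 'x = 50'


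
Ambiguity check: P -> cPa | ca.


balanced c^n…a^n: each string has a unique parse
Unambiguous


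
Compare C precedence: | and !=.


'!=' is equality (level 6); '|' is bitwise OR (level 3)
Higher level binds tighter
'!=' has higher precedence than '|'


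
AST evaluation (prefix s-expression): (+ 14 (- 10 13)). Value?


Evaluate inner: (- 10 13) = -3
Evaluate root: (+ 14 -3) = 11
Result: 11


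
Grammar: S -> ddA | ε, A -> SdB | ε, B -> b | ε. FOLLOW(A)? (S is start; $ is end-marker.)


$ ∈ FOLLOW(S). For each A -> αBβ: add FIRST(β)\{ε} to FOLLOW(B); if β nullable, add FOLLOW(A).
FOLLOW(A) = {$, d}


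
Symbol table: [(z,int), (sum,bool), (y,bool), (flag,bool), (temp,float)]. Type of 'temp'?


Lookup 'temp' → type float


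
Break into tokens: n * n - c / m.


Scan left to right, longest-match per lexeme
Tokens: ID(n), OP(*), ID(n), OP(-), ID(c), OP(/), ID(m)


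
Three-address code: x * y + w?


Break into single-operator statements:
t1 = x * y
t2 = t1 + w


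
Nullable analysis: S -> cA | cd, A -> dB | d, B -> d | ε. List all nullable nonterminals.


A nonterminal is nullable iff some alternative derives ε (directly, or every symbol in it is nullable)
Nullable: {B}


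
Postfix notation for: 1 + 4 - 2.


Left to right (same or higher precedence on left)
Postfix: 1 4 + 2 -


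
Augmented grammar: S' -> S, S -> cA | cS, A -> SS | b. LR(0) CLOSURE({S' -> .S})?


Start: S' -> .S
For each item with dot before a nonterminal B, add B -> .γ for every B-production
Closure: [S' -> .S, S -> .cA, S -> .cS]


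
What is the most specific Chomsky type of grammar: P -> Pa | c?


Left-linear: every RHS is a terminal or one nonterminal followed by a terminal
Classification: Type 3 (Regular)


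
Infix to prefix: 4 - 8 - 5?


left-to-right (same/higher precedence on left): tree is (- (- 4 8) 5)
Prefix: - - 4 8 5


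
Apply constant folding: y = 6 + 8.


6 + 8 = 14 at compile time
Optimized: y = 14


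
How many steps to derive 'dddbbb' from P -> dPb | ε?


Derivation: P => dPb => ddPbb => dddPbbb => dddbbb
Steps: 4


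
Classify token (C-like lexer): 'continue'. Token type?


Pattern: reserved word
Type: KEYWORD


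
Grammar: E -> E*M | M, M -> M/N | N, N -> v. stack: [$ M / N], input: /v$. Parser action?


handle 'M/N' on top
Action: reduce (M -> M/N)


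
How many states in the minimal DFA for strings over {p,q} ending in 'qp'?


Track the longest suffix of input matching a prefix of 'qp': 3 classes (prefixes of length 0..2)
Minimal DFA: 3 states


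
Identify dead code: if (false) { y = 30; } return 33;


condition is constant false, so the whole block is unreachable
Dead: 'if (false) { y = 30; }'


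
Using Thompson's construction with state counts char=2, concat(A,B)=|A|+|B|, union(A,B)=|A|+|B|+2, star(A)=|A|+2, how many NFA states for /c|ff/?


Syntax tree has 3 char leaf(s), 1 union(s), 0 star(s)
chars contribute 3×2 = 6; each union adds +2; each star adds +2
Total: 6 + 2 + 0 = 8 states


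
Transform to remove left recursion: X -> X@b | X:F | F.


Left-recursive alternatives: X@b, X:F; non-recursive: F
Introduce X': X -> FX', X' -> @bX' | :FX' | ε


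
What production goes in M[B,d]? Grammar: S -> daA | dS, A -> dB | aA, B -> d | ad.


For [B, d]: 'd' ∈ FIRST(d)
Entry: B -> d


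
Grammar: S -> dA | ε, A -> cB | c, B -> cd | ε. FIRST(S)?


Per alternative of S: FIRST(dA) = {d}; FIRST(ε) = {ε}
FIRST(S) = {d, ε}


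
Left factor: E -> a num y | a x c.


Common prefix: 'a'
Factored: E -> a E', E' -> num y | x c


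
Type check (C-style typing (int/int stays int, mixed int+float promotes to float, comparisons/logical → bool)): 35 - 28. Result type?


Operand types: int - int
Rule: mixed int/float promotes to float; int/int stays int
Result type: int


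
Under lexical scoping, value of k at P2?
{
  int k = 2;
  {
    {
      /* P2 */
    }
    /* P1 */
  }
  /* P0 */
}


P2's block does not declare k; resolves to the enclosing declaration at depth 0
k = 2


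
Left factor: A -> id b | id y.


Common prefix: 'id'
Factored: A -> id A', A' -> b | y


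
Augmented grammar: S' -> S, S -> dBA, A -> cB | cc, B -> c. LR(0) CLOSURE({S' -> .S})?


Start: S' -> .S
For each item with dot before a nonterminal B, add B -> .γ for every B-production
Closure: [S' -> .S, S -> .dBA]


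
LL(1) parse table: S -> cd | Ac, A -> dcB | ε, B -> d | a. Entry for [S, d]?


For [S, d]: 'd' ∈ FIRST(Ac)
Entry: S -> Ac


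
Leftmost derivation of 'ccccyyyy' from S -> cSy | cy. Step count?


Derivation: S => cSy => ccSyy => cccSyyy => ccccyyyy
Steps: 4


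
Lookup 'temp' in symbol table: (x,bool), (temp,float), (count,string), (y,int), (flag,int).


Lookup 'temp' → type float


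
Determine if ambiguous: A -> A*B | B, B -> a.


precedence layered via separate nonterminal B: deterministic
Unambiguous


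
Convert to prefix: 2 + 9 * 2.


'*' binds tighter: tree is (+ 2 (* 9 2))
Prefix: + 2 * 9 2


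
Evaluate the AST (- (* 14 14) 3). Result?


Evaluate inner: (* 14 14) = 196
Evaluate root: (- 196 3) = 193
Result: 193


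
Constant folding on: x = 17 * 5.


17 * 5 = 85 at compile time
Optimized: x = 85


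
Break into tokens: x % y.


Scan left to right, longest-match per lexeme
Tokens: ID(x), OP(%), ID(y)


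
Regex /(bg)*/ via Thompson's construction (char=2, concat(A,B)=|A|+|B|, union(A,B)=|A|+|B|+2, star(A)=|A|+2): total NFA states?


Syntax tree has 2 char leaf(s), 0 union(s), 1 star(s)
chars contribute 2×2 = 4; each union adds +2; each star adds +2
Total: 4 + 0 + 2 = 6 states


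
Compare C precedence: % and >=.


'%' is multiplicative (level 10); '>=' is relational (level 7)
Higher level binds tighter
'%' has higher precedence than '>='


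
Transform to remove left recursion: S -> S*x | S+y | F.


Left-recursive alternatives: S*x, S+y; non-recursive: F
Introduce S': S -> FS', S' -> *xS' | +yS' | ε


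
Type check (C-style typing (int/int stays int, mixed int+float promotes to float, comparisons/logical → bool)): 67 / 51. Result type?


Operand types: int / int
Rule: mixed int/float promotes to float; int/int stays int
Result type: int


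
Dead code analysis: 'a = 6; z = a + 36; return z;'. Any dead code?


a is read by z's definition; z is returned
No dead code


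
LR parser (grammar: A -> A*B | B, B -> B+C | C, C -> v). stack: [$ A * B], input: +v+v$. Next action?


'+' can extend B; shift to build B -> B+C
Action: shift


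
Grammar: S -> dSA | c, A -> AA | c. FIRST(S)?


Per alternative of S: FIRST(dSA) = {d}; FIRST(c) = {c}
FIRST(S) = {c, d}


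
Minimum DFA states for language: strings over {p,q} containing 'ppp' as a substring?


KMP-style automaton: 3 progress states + 1 absorbing accept = 4
Minimal DFA: 4 states


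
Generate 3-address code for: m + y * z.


Break into single-operator statements:
t1 = y * z
t2 = m + t1


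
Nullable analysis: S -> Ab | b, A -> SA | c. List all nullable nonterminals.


A nonterminal is nullable iff some alternative derives ε (directly, or every symbol in it is nullable)
Nullable: {}


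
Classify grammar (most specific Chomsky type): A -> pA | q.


Right-linear: every RHS is a terminal or a terminal followed by one nonterminal
Classification: Type 3 (Regular)


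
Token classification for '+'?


Pattern: operator symbol
Type: OPERATOR


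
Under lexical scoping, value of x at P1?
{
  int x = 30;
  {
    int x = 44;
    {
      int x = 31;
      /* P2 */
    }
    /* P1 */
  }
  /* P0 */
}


x declared in the same block as P1
x = 44


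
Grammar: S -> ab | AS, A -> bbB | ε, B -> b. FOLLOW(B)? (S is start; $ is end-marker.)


$ ∈ FOLLOW(S). For each A -> αBβ: add FIRST(β)\{ε} to FOLLOW(B); if β nullable, add FOLLOW(A).
FOLLOW(B) = {a, b}


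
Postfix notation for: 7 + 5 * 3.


* has higher precedence, evaluate 5*3 first
Postfix: 7 5 3 * +


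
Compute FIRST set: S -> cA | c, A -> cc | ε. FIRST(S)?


Per alternative of S: FIRST(cA) = {c}; FIRST(c) = {c}
FIRST(S) = {c}


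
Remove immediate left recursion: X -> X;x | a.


Left-recursive alternatives: X;x; non-recursive: a
Introduce X': X -> aX', X' -> ;xX' | ε


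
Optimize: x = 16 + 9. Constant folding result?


16 + 9 = 25 at compile time
Optimized: x = 25


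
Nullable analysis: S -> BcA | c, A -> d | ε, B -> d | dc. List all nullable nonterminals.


A nonterminal is nullable iff some alternative derives ε (directly, or every symbol in it is nullable)
Nullable: {A}


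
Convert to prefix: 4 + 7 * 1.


'*' binds tighter: tree is (+ 4 (* 7 1))
Prefix: + 4 * 7 1


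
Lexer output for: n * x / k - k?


Scan left to right, longest-match per lexeme
Tokens: ID(n), OP(*), ID(x), OP(/), ID(k), OP(-), ID(k)


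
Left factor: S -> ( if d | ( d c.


Common prefix: '('
Factored: S -> ( S', S' -> if d | d c


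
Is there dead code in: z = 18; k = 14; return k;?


z is assigned but never read
Dead: 'z = 18'


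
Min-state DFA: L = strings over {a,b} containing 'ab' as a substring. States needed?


KMP-style automaton: 2 progress states + 1 absorbing accept = 3
Minimal DFA: 3 states


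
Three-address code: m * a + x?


Break into single-operator statements:
t1 = m * a
t2 = t1 + x


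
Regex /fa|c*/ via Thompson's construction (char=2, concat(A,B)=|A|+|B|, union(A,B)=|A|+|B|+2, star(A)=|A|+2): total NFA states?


Syntax tree has 3 char leaf(s), 1 union(s), 1 star(s)
chars contribute 3×2 = 6; each union adds +2; each star adds +2
Total: 6 + 2 + 2 = 10 states


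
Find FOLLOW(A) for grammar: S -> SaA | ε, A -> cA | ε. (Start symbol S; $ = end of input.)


$ ∈ FOLLOW(S). For each A -> αBβ: add FIRST(β)\{ε} to FOLLOW(B); if β nullable, add FOLLOW(A).
FOLLOW(A) = {$, a}


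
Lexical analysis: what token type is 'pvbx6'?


Pattern: letter/underscore followed by alphanumerics, not a keyword
Type: IDENTIFIER


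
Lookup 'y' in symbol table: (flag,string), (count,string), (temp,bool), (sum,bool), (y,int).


Lookup 'y' → type int


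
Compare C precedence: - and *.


'*' is multiplicative (level 10); '-' is additive (level 9)
Higher level binds tighter
'*' has higher precedence than '-'


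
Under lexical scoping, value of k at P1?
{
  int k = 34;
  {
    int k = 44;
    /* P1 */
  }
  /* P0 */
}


k declared in the same block as P1
k = 44


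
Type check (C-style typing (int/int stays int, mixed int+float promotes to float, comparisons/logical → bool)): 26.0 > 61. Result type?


Operand types: float > int
Rule: comparison yields bool
Result type: bool


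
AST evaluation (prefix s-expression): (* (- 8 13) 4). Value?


Evaluate inner: (- 8 13) = -5
Evaluate root: (* -5 4) = -20
Result: -20


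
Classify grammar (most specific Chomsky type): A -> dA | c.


Right-linear: every RHS is a terminal or a terminal followed by one nonterminal
Classification: Type 3 (Regular)


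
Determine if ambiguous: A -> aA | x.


right-linear, alternatives start with distinct terminals 'a' vs 'x': unique leftmost derivation
Unambiguous


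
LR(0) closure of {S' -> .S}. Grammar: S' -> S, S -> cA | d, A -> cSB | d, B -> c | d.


Start: S' -> .S
For each item with dot before a nonterminal B, add B -> .γ for every B-production
Closure: [S' -> .S, S -> .cA, S -> .d]


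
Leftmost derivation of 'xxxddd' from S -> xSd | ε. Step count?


Derivation: S => xSd => xxSdd => xxxSddd => xxxddd
Steps: 4


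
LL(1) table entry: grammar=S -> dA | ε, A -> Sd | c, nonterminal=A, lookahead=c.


For [A, c]: 'c' ∈ FIRST(c)
Entry: A -> c


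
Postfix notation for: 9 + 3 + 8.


Left to right (same or higher precedence on left)
Postfix: 9 3 + 8 +


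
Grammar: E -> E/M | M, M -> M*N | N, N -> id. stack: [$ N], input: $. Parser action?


'N' (not preceded by M*) is the handle for M -> N
Action: reduce (M -> N)


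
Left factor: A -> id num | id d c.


Common prefix: 'id'
Factored: A -> id A', A' -> num | d c


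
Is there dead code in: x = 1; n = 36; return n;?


x is assigned but never read
Dead: 'x = 1'


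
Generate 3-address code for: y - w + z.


Break into single-operator statements:
t1 = y - w
t2 = t1 + z


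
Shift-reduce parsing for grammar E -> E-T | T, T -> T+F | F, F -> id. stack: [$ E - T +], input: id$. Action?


no handle; shift 'id'
Action: shift


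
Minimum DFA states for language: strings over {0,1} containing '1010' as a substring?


KMP-style automaton: 4 progress states + 1 absorbing accept = 5
Minimal DFA: 5 states


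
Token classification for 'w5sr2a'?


Pattern: letter/underscore followed by alphanumerics, not a keyword
Type: IDENTIFIER


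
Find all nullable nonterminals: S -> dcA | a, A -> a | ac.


A nonterminal is nullable iff some alternative derives ε (directly, or every symbol in it is nullable)
Nullable: {}


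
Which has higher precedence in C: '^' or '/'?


'/' is multiplicative (level 10); '^' is bitwise XOR (level 4)
Higher level binds tighter
'/' has higher precedence than '^'


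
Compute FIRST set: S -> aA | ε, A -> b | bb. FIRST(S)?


Per alternative of S: FIRST(aA) = {a}; FIRST(ε) = {ε}
FIRST(S) = {a, ε}


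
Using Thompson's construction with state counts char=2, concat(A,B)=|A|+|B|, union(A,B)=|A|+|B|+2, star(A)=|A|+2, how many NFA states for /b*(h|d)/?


Syntax tree has 3 char leaf(s), 1 union(s), 1 star(s)
chars contribute 3×2 = 6; each union adds +2; each star adds +2
Total: 6 + 2 + 2 = 10 states


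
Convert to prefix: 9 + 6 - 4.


left-to-right (same/higher precedence on left): tree is (- (+ 9 6) 4)
Prefix: - + 9 6 4


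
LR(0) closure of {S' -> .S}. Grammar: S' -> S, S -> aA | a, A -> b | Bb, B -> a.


Start: S' -> .S
For each item with dot before a nonterminal B, add B -> .γ for every B-production
Closure: [S' -> .S, S -> .aA, S -> .a]


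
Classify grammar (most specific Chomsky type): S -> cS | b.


Right-linear: every RHS is a terminal or a terminal followed by one nonterminal
Classification: Type 3 (Regular)


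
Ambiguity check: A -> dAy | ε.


balanced d^n…y^n: each string has a unique parse
Unambiguous


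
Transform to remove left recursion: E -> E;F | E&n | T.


Left-recursive alternatives: E;F, E&n; non-recursive: T
Introduce E': E -> TE', E' -> ;FE' | &nE' | ε


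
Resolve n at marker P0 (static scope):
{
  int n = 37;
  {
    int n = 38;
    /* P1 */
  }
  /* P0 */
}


n declared in the same block as P0
n = 37


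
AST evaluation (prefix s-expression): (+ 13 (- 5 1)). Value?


Evaluate inner: (- 5 1) = 4
Evaluate root: (+ 13 4) = 17
Result: 17


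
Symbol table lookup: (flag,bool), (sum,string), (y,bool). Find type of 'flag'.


Lookup 'flag' → type bool


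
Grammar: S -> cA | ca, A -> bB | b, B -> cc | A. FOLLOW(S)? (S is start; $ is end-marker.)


$ ∈ FOLLOW(S). For each A -> αBβ: add FIRST(β)\{ε} to FOLLOW(B); if β nullable, add FOLLOW(A).
FOLLOW(S) = {$}


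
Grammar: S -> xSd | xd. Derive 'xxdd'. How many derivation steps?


Derivation: S => xSd => xxdd
Steps: 2


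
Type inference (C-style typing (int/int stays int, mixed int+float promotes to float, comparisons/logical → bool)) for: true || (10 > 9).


Operand types: bool || bool
Rule: logical operators take bool operands and yield bool
Result type: bool


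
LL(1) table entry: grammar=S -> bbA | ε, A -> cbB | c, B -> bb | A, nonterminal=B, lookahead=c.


For [B, c]: 'c' ∈ FIRST(A)
Entry: B -> A


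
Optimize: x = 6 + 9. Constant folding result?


6 + 9 = 15 at compile time
Optimized: x = 15


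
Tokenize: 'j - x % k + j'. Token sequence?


Scan left to right, longest-match per lexeme
Tokens: ID(j), OP(-), ID(x), OP(%), ID(k), OP(+), ID(j)


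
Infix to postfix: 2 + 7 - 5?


Left to right (same or higher precedence on left)
Postfix: 2 7 + 5 -


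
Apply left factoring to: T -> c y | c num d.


Common prefix: 'c'
Factored: T -> c T', T' -> y | num d


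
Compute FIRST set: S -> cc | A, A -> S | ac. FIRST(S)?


Per alternative of S: FIRST(cc) = {c}; FIRST(A) = {a, c}
FIRST(S) = {a, c}


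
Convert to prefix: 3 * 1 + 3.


left-to-right (same/higher precedence on left): tree is (+ (* 3 1) 3)
Prefix: + * 3 1 3


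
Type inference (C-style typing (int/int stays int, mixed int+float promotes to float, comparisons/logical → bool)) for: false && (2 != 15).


Operand types: bool && bool
Rule: logical operators take bool operands and yield bool
Result type: bool


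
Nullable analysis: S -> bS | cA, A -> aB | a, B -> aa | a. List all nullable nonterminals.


A nonterminal is nullable iff some alternative derives ε (directly, or every symbol in it is nullable)
Nullable: {}


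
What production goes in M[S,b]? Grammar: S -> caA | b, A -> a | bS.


For [S, b]: 'b' ∈ FIRST(b)
Entry: S -> b


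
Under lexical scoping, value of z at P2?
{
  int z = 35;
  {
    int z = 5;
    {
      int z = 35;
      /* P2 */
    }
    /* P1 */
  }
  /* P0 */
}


z declared in the same block as P2
z = 35


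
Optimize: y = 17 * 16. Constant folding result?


17 * 16 = 272 at compile time
Optimized: y = 272


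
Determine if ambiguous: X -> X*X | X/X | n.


'n*n/n' has two parse trees (no precedence encoded between * and /)
Ambiguous


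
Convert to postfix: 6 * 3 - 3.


Left to right (same or higher precedence on left)
Postfix: 6 3 * 3 -


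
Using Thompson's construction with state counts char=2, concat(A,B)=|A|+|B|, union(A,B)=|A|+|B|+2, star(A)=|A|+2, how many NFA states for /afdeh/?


Syntax tree has 5 char leaf(s), 0 union(s), 0 star(s)
chars contribute 5×2 = 10; each union adds +2; each star adds +2
Total: 10 + 0 + 0 = 10 states


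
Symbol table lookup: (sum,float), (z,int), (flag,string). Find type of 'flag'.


Lookup 'flag' → type string


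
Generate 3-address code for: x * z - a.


Break into single-operator statements:
t1 = x * z
t2 = t1 - a


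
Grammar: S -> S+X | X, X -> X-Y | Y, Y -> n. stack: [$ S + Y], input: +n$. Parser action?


'Y' (not preceded by X-) is the handle for X -> Y
Action: reduce (X -> Y)


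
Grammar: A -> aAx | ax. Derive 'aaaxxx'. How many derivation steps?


Derivation: A => aAx => aaAxx => aaaxxx
Steps: 3


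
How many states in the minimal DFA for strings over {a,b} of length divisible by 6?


Track length mod 6: states 0..5, accept at 0
Minimal DFA: 6 states


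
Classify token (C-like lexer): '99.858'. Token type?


Pattern: digits with a decimal point
Type: FLOAT_LITERAL


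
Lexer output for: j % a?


Scan left to right, longest-match per lexeme
Tokens: ID(j), OP(%), ID(a)


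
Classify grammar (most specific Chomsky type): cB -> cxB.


LHS has context (more than one symbol) and |LHS| ≤ |RHS|
Classification: Type 1 (Context-Sensitive)


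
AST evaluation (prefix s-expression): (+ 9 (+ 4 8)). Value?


Evaluate inner: (+ 4 8) = 12
Evaluate root: (+ 9 12) = 21
Result: 21


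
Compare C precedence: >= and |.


'>=' is relational (level 7); '|' is bitwise OR (level 3)
Higher level binds tighter
'>=' has higher precedence than '|'


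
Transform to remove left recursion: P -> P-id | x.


Left-recursive alternatives: P-id; non-recursive: x
Introduce P': P -> xP', P' -> -idP' | ε


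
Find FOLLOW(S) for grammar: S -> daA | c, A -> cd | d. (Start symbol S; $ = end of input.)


$ ∈ FOLLOW(S). For each A -> αBβ: add FIRST(β)\{ε} to FOLLOW(B); if β nullable, add FOLLOW(A).
FOLLOW(S) = {$}


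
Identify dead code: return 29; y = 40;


statement follows a return and is unreachable
Dead: 'y = 40'


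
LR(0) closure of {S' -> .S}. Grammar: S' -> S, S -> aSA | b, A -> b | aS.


Start: S' -> .S
For each item with dot before a nonterminal B, add B -> .γ for every B-production
Closure: [S' -> .S, S -> .aSA, S -> .b]


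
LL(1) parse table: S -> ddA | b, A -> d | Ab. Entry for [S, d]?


For [S, d]: 'd' ∈ FIRST(ddA)
Entry: S -> ddA


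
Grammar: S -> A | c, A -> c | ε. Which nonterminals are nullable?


A nonterminal is nullable iff some alternative derives ε (directly, or every symbol in it is nullable)
Nullable: {A, S}


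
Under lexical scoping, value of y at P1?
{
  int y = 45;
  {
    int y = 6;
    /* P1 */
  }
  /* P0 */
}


y declared in the same block as P1
y = 6


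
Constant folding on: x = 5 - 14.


5 - 14 = -9 at compile time
Optimized: x = -9


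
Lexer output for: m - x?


Scan left to right, longest-match per lexeme
Tokens: ID(m), OP(-), ID(x)


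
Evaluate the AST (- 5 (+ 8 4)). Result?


Evaluate inner: (+ 8 4) = 12
Evaluate root: (- 5 12) = -7
Result: -7


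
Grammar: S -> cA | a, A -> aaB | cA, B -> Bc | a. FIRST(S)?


Per alternative of S: FIRST(cA) = {c}; FIRST(a) = {a}
FIRST(S) = {a, c}


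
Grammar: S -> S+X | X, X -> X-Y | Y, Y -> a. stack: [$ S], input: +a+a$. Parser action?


shift '+' to continue S -> S+X
Action: shift


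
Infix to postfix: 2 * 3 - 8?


Left to right (same or higher precedence on left)
Postfix: 2 3 * 8 -


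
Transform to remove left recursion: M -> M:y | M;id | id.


Left-recursive alternatives: M:y, M;id; non-recursive: id
Introduce M': M -> idM', M' -> :yM' | ;idM' | ε


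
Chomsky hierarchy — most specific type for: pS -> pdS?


LHS has context (more than one symbol) and |LHS| ≤ |RHS|
Classification: Type 1 (Context-Sensitive)


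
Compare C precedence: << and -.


'-' is additive (level 9); '<<' is shift (level 8)
Higher level binds tighter
'-' has higher precedence than '<<'


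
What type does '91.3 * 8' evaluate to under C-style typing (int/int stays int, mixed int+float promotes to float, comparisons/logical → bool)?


Operand types: float * int
Rule: mixed int/float promotes to float; int/int stays int
Result type: float


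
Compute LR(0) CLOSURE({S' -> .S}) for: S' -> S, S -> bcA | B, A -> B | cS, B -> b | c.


Start: S' -> .S
For each item with dot before a nonterminal B, add B -> .γ for every B-production
Closure: [S' -> .S, S -> .bcA, S -> .B, B -> .b, B -> .c]


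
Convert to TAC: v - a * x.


Break into single-operator statements:
t1 = a * x
t2 = v - t1


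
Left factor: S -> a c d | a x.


Common prefix: 'a'
Factored: S -> a S', S' -> c d | x


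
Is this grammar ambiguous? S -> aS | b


right-linear, alternatives start with distinct terminals 'a' vs 'b': unique leftmost derivation
Unambiguous


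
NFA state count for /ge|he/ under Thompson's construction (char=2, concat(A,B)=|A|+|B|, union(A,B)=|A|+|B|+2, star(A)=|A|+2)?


Syntax tree has 4 char leaf(s), 1 union(s), 0 star(s)
chars contribute 4×2 = 8; each union adds +2; each star adds +2
Total: 8 + 2 + 0 = 10 states


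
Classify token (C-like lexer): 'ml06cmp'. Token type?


Pattern: letter/underscore followed by alphanumerics, not a keyword
Type: IDENTIFIER


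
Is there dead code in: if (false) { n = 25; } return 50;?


condition is constant false, so the whole block is unreachable
Dead: 'if (false) { n = 25; }'


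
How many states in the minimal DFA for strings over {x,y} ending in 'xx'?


Track the longest suffix of input matching a prefix of 'xx': 3 classes (prefixes of length 0..2)
Minimal DFA: 3 states


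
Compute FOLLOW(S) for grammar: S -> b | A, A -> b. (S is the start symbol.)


$ ∈ FOLLOW(S). For each A -> αBβ: add FIRST(β)\{ε} to FOLLOW(B); if β nullable, add FOLLOW(A).
FOLLOW(S) = {$}


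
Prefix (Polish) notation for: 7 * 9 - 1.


left-to-right (same/higher precedence on left): tree is (- (* 7 9) 1)
Prefix: - * 7 9 1


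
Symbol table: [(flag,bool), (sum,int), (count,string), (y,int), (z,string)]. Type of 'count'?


Lookup 'count' → type string


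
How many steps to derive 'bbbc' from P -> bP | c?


Derivation: P => bP => bbP => bbbP => bbbc
Steps: 4


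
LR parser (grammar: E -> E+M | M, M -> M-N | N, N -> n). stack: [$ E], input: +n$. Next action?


shift '+' to continue E -> E+M
Action: shift


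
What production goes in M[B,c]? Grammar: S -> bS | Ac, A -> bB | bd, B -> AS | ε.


For [B, c]: ε is nullable and 'c' ∈ FOLLOW(B)
Entry: B -> ε


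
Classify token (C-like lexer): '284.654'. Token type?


Pattern: digits with a decimal point
Type: FLOAT_LITERAL


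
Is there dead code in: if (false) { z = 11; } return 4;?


condition is constant false, so the whole block is unreachable
Dead: 'if (false) { z = 11; }'


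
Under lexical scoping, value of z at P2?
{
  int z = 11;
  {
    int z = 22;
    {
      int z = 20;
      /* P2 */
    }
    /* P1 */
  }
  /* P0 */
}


z declared in the same block as P2
z = 20


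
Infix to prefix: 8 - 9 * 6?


'*' binds tighter: tree is (- 8 (* 9 6))
Prefix: - 8 * 9 6


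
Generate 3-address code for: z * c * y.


Break into single-operator statements:
t1 = z * c
t2 = t1 * y


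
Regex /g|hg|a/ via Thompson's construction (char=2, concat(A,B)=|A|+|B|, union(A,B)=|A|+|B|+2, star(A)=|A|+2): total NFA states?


Syntax tree has 4 char leaf(s), 2 union(s), 0 star(s)
chars contribute 4×2 = 8; each union adds +2; each star adds +2
Total: 8 + 4 + 0 = 12 states
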